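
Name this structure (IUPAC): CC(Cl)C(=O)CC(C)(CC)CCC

2-chloro-5-ethyl-5-methyloctan-3-one

Counting along the main chain through the carbonyl gives 8 carbons: the parent is octane.
The highest-priority functional group is a ketone (C=O on an internal carbon), so the name ends in -one.
Number the chain so that numbering from this end puts the carbonyl group at C-3 rather than C-6.
That gives the carbonyl at C-3; a chloro group at C-2; an ethyl group at C-5; a methyl group at C-5.
Substituent prefixes are cited in alphabetical order (multiplying prefixes like di-/tri- are ignored for ordering).
Assembling the pieces gives 2-chloro-5-ethyl-5-methyloctan-3-one.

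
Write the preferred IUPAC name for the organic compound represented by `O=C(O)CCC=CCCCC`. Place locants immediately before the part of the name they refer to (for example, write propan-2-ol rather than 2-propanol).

non-4-enoic acid

Counting along the main chain through the –COOH group and the multiple bond gives 9 carbons: the parent is nonane.
The principal characteristic group is a carboxylic acid (terminal –COOH), named with the suffix -oic acid.
The chain contains a C=C double bond, so the unsaturation ending is -ene.
The numbering direction is chosen so that the carboxylic acid carbon is C-1 by definition.
With this numbering: the double bond between C-4 and C-5.
The name is non-4-enoic acid.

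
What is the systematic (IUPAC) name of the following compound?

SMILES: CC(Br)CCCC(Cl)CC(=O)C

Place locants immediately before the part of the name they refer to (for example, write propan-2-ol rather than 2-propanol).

The longest carbon chain that includes the carbonyl has 9 carbons, so the parent hydride is nonane.
A ketone (C=O on an internal carbon) is the principal characteristic group, giving the suffix -one.
Number the chain so that numbering from this end puts the carbonyl group at C-2 rather than C-8.
That gives the carbonyl at C-2; a bromo group at C-8; a chloro group at C-4.
Prefixes are listed alphabetically: bromo, chloro.
Putting it together: 8-bromo-4-chlorononan-2-one.

8-bromo-4-chlorononan-2-one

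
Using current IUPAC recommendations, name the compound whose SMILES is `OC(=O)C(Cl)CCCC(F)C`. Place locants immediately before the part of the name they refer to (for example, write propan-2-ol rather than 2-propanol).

Counting along the main chain through the –COOH group gives 7 carbons: the parent is heptane.
A carboxylic acid (terminal –COOH) is the principal characteristic group, giving the suffix -oic acid.
Choose the numbering such that the carboxylic acid carbon is C-1 by definition.
With this numbering: a chloro group at C-2; a fluoro group at C-6.
Substituent prefixes are cited in alphabetical order (multiplying prefixes like di-/tri- are ignored for ordering).
Assembling the pieces gives 2-chloro-6-fluoroheptanoic acid.

2-chloro-6-fluoroheptanoic acid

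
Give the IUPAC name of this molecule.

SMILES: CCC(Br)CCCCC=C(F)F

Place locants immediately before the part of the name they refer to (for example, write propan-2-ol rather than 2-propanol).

7-bromo-1,1-difluoronon-1-ene

The longest chain bearing the multiple bond is 9 carbons long (nonane).
A C=C double bond in the chain gives the infix -ene-.
The numbering direction is chosen so that numbering from this end puts the double bond at C-1 rather than C-8.
This places the double bond between C-1 and C-2; a bromo group at C-7; two fluoro groups at C-1.
Prefixes are listed alphabetically: bromo, fluoro.
The name is 7-bromo-1,1-difluoronon-1-ene.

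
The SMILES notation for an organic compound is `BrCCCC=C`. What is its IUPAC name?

5-bromopent-1-ene

The longest carbon chain that includes the multiple bond has 5 carbons, so the parent hydride is pentane.
A C=C double bond in the chain gives the infix -ene-.
The numbering direction is chosen so that numbering from this end puts the double bond at C-1 rather than C-4.
With this numbering: the double bond between C-1 and C-2; a bromo group at C-5.
Assembling the pieces gives 5-bromopent-1-ene.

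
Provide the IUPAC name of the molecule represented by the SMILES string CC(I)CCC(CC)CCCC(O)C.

6-ethyl-9-iododecan-2-ol

The longest chain bearing the –OH group is 10 carbons long (decane).
The principal characteristic group is an alcohol (–OH), named with the suffix -ol.
Number the chain so that numbering from this end puts the hydroxyl group at C-2 rather than C-9.
With this numbering: the hydroxyl at C-2; an ethyl group at C-6; an iodo group at C-9.
The substituents are ordered alphabetically, ignoring any di-/tri- multipliers.
The name is 6-ethyl-9-iododecan-2-ol.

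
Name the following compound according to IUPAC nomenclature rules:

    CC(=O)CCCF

Counting along the main chain through the carbonyl gives 5 carbons: the parent is pentane.
A ketone (C=O on an internal carbon) is the principal characteristic group, giving the suffix -one.
The numbering direction is chosen so that numbering from this end puts the carbonyl group at C-2 rather than C-4.
This places the carbonyl at C-2; a fluoro group at C-5.
The name is 5-fluoropentan-2-one.

5-fluoropentan-2-one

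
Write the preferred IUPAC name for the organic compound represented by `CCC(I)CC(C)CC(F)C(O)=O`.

2-fluoro-6-iodo-4-methyloctanoic acid

The longest chain bearing the –COOH group is 8 carbons long (octane).
A carboxylic acid (terminal –COOH) is the principal characteristic group, giving the suffix -oic acid.
Number the chain so that the carboxylic acid carbon is C-1 by definition.
That gives a fluoro group at C-2; an iodo group at C-6; a methyl group at C-4.
Substituent prefixes are cited in alphabetical order (multiplying prefixes like di-/tri- are ignored for ordering).
The name is 2-fluoro-6-iodo-4-methyloctanoic acid.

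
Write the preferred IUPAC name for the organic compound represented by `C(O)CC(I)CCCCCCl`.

The longest chain bearing the –OH group is 8 carbons long (octane).
An alcohol (–OH) is the principal characteristic group, giving the suffix -ol.
Choose the numbering such that numbering from this end puts the hydroxyl group at C-1 rather than C-8.
That gives the hydroxyl at C-1; a chloro group at C-8; an iodo group at C-3.
The substituents are ordered alphabetically, ignoring any di-/tri- multipliers.
Putting it together: 8-chloro-3-iodooctan-1-ol.

8-chloro-3-iodooctan-1-ol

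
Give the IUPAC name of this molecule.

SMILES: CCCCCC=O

Counting along the main chain through the –CHO group gives 6 carbons: the parent is hexane.
The highest-priority functional group is an aldehyde (terminal –CHO), so the name ends in -al.
The numbering direction is chosen so that the aldehyde carbon is C-1 by definition.
The name is hexanal.

hexanal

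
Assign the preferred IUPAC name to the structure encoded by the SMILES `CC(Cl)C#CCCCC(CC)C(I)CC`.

The longest chain bearing the multiple bond is 11 carbons long (undecane).
The chain contains a C≡C triple bond, so the unsaturation ending is -yne.
Number the chain so that numbering from this end puts the triple bond at C-3 rather than C-8.
That gives the triple bond between C-3 and C-4; a chloro group at C-2; an ethyl group at C-8; an iodo group at C-9.
The substituents are ordered alphabetically, ignoring any di-/tri- multipliers.
The name is 2-chloro-8-ethyl-9-iodoundec-3-yne.

2-chloro-8-ethyl-9-iodoundec-3-yne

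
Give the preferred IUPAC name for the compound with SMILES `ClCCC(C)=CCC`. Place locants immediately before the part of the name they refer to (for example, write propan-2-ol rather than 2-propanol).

1-chloro-3-methylhex-3-ene

The longest carbon chain that includes the multiple bond has 6 carbons, so the parent hydride is hexane.
There is one C=C double bond, indicated by the ending -ene.
Number the chain so that the substituent locant set {1,3} is lower than {4,6} at the first point of difference.
That gives the double bond between C-3 and C-4; a chloro group at C-1; a methyl group at C-3.
Prefixes are listed alphabetically: chloro, methyl.
Assembling the pieces gives 1-chloro-3-methylhex-3-ene.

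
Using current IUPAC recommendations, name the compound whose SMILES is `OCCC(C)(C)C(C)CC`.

3,3,4-trimethylhexan-1-ol

Counting along the main chain through the –OH group gives 6 carbons: the parent is hexane.
The principal characteristic group is an alcohol (–OH), named with the suffix -ol.
Choose the numbering such that numbering from this end puts the hydroxyl group at C-1 rather than C-6.
This places the hydroxyl at C-1; methyl groups at C-3 (×2) and C-4.
The name is 3,3,4-trimethylhexan-1-ol.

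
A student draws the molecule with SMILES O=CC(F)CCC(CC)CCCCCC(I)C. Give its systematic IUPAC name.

5-ethyl-2-fluoro-11-iodododecanal

The longest carbon chain that includes the –CHO group has 12 carbons, so the parent hydride is dodecane.
The principal characteristic group is an aldehyde (terminal –CHO), named with the suffix -al.
The numbering direction is chosen so that the aldehyde carbon is C-1 by definition.
With this numbering: an ethyl group at C-5; a fluoro group at C-2; an iodo group at C-11.
Substituent prefixes are cited in alphabetical order (multiplying prefixes like di-/tri- are ignored for ordering).
Assembling the pieces gives 5-ethyl-2-fluoro-11-iodododecanal.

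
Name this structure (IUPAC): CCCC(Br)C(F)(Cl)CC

The longest carbon chain is 7 atoms: the parent is heptane.
Choose the numbering such that the substituent locant set {3,3,4} is lower than {4,5,5} at the first point of difference.
That gives a bromo group at C-4; a chloro group at C-3; a fluoro group at C-3.
Prefixes are listed alphabetically: bromo, chloro, fluoro.
Assembling the pieces gives 4-bromo-3-chloro-3-fluoroheptane.

4-bromo-3-chloro-3-fluoroheptane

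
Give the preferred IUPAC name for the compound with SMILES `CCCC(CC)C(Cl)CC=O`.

The longest chain bearing the –CHO group is 7 carbons long (heptane).
An aldehyde (terminal –CHO) is the principal characteristic group, giving the suffix -al.
The numbering direction is chosen so that the aldehyde carbon is C-1 by definition.
With this numbering: a chloro group at C-3; an ethyl group at C-4.
Substituent prefixes are cited in alphabetical order (multiplying prefixes like di-/tri- are ignored for ordering).
Putting it together: 3-chloro-4-ethylheptanal.

3-chloro-4-ethylheptanal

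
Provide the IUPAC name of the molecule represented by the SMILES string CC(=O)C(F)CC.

Counting along the main chain through the carbonyl gives 5 carbons: the parent is pentane.
A ketone (C=O on an internal carbon) is the principal characteristic group, giving the suffix -one.
The numbering direction is chosen so that numbering from this end puts the carbonyl group at C-2 rather than C-4.
That gives the carbonyl at C-2; a fluoro group at C-3.
Putting it together: 3-fluoropentan-2-one.

3-fluoropentan-2-one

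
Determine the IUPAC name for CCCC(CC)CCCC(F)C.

6-ethyl-2-fluorononane

The longest carbon chain is 9 atoms: the parent is nonane.
Choose the numbering such that the substituent locant set {2,6} is lower than {4,8} at the first point of difference.
This places an ethyl group at C-6; a fluoro group at C-2.
Prefixes are listed alphabetically: ethyl, fluoro.
Putting it together: 6-ethyl-2-fluorononane.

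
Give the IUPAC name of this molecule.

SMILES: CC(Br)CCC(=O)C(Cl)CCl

6-bromo-1,2-dichloroheptan-3-one

Counting along the main chain through the carbonyl gives 7 carbons: the parent is heptane.
The principal characteristic group is a ketone (C=O on an internal carbon), named with the suffix -one.
Number the chain so that numbering from this end puts the carbonyl group at C-3 rather than C-5.
That gives the carbonyl at C-3; a bromo group at C-6; chloro groups at C-1 and C-2.
The substituents are ordered alphabetically, ignoring any di-/tri- multipliers.
Assembling the pieces gives 6-bromo-1,2-dichloroheptan-3-one.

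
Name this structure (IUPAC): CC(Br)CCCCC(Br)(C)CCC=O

Counting along the main chain through the –CHO group gives 10 carbons: the parent is decane.
The highest-priority functional group is an aldehyde (terminal –CHO), so the name ends in -al.
Number the chain so that the aldehyde carbon is C-1 by definition.
With this numbering: bromo groups at C-4 and C-9; a methyl group at C-4.
The substituents are ordered alphabetically, ignoring any di-/tri- multipliers.
Putting it together: 4,9-dibromo-4-methyldecanal.

4,9-dibromo-4-methyldecanal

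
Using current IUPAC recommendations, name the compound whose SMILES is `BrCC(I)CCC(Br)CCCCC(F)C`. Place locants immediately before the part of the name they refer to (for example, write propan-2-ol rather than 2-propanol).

The longest carbon chain is 11 atoms: the parent is undecane.
The numbering direction is chosen so that the substituent locant set {1,2,5,10} is lower than {2,7,10,11} at the first point of difference.
With this numbering: bromo groups at C-1 and C-5; a fluoro group at C-10; an iodo group at C-2.
Substituent prefixes are cited in alphabetical order (multiplying prefixes like di-/tri- are ignored for ordering).
The name is 1,5-dibromo-10-fluoro-2-iodoundecane.

1,5-dibromo-10-fluoro-2-iodoundecane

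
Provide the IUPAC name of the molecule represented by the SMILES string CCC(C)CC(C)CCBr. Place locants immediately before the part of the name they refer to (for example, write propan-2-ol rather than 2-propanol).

1-bromo-3,5-dimethylheptane

The longest carbon chain is 7 atoms: the parent is heptane.
Number the chain so that the substituent locant set {1,3,5} is lower than {3,5,7} at the first point of difference.
That gives a bromo group at C-1; methyl groups at C-3 and C-5.
Substituent prefixes are cited in alphabetical order (multiplying prefixes like di-/tri- are ignored for ordering).
Assembling the pieces gives 1-bromo-3,5-dimethylheptane.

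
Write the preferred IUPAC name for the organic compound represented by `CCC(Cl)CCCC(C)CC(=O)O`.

Counting along the main chain through the –COOH group gives 9 carbons: the parent is nonane.
The highest-priority functional group is a carboxylic acid (terminal –COOH), so the name ends in -oic acid.
Choose the numbering such that the carboxylic acid carbon is C-1 by definition.
That gives a chloro group at C-7; a methyl group at C-3.
The substituents are ordered alphabetically, ignoring any di-/tri- multipliers.
Putting it together: 7-chloro-3-methylnonanoic acid.

7-chloro-3-methylnonanoic acid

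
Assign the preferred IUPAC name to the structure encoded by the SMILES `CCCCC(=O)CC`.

heptan-3-one

Counting along the main chain through the carbonyl gives 7 carbons: the parent is heptane.
The highest-priority functional group is a ketone (C=O on an internal carbon), so the name ends in -one.
Number the chain so that numbering from this end puts the carbonyl group at C-3 rather than C-5.
With this numbering: the carbonyl at C-3.
The name is heptan-3-one.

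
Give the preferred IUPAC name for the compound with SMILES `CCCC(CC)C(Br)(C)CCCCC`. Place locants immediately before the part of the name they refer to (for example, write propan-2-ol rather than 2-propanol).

The parent chain contains 10 carbons (decane).
The numbering direction is chosen so that the substituent locant set {4,5,5} is lower than {6,6,7} at the first point of difference.
This places a bromo group at C-5; an ethyl group at C-4; a methyl group at C-5.
Substituent prefixes are cited in alphabetical order (multiplying prefixes like di-/tri- are ignored for ordering).
Putting it together: 5-bromo-4-ethyl-5-methyldecane.

5-bromo-4-ethyl-5-methyldecane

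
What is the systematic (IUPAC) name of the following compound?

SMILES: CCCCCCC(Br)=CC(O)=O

The longest carbon chain that includes the –COOH group and the multiple bond has 9 carbons, so the parent hydride is nonane.
A carboxylic acid (terminal –COOH) is the principal characteristic group, giving the suffix -oic acid.
A C=C double bond in the chain gives the infix -ene-.
The numbering direction is chosen so that the carboxylic acid carbon is C-1 by definition.
That gives the double bond between C-2 and C-3; a bromo group at C-3.
Putting it together: 3-bromonon-2-enoic acid.

3-bromonon-2-enoic acid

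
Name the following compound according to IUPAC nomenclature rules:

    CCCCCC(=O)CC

octan-3-one

Counting along the main chain through the carbonyl gives 8 carbons: the parent is octane.
The principal characteristic group is a ketone (C=O on an internal carbon), named with the suffix -one.
Choose the numbering such that numbering from this end puts the carbonyl group at C-3 rather than C-6.
This places the carbonyl at C-3.
The name is octan-3-one.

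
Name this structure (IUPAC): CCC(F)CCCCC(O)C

7-fluorononan-2-ol

Counting along the main chain through the –OH group gives 9 carbons: the parent is nonane.
The highest-priority functional group is an alcohol (–OH), so the name ends in -ol.
The numbering direction is chosen so that numbering from this end puts the hydroxyl group at C-2 rather than C-8.
That gives the hydroxyl at C-2; a fluoro group at C-7.
Putting it together: 7-fluorononan-2-ol.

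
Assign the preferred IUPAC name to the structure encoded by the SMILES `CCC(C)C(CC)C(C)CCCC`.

4-ethyl-3,5-dimethylnonane

The longest continuous carbon chain has 9 atoms, so the parent hydride is nonane.
Choose the numbering such that the substituent locant set {3,4,5} is lower than {5,6,7} at the first point of difference.
That gives an ethyl group at C-4; methyl groups at C-3 and C-5.
Prefixes are listed alphabetically: ethyl, methyl.
The name is 4-ethyl-3,5-dimethylnonane.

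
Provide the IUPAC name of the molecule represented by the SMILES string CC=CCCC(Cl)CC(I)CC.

6-chloro-8-iododec-2-ene

Counting along the main chain through the multiple bond gives 10 carbons: the parent is decane.
There is one C=C double bond, indicated by the ending -ene.
Number the chain so that numbering from this end puts the double bond at C-2 rather than C-8.
This places the double bond between C-2 and C-3; a chloro group at C-6; an iodo group at C-8.
Substituent prefixes are cited in alphabetical order (multiplying prefixes like di-/tri- are ignored for ordering).
The name is 6-chloro-8-iododec-2-ene.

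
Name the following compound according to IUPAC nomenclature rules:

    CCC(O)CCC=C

The longest chain bearing the –OH group and the multiple bond is 7 carbons long (heptane).
The highest-priority functional group is an alcohol (–OH), so the name ends in -ol.
There is one C=C double bond, indicated by the ending -ene.
The numbering direction is chosen so that numbering from this end puts the hydroxyl group at C-3 rather than C-5.
With this numbering: the hydroxyl at C-3; the double bond between C-6 and C-7.
The name is hept-6-en-3-ol.

hept-6-en-3-ol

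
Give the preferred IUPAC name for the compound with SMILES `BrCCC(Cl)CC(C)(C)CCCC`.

The parent chain contains 9 carbons (nonane).
Number the chain so that the substituent locant set {1,3,5,5} is lower than {5,5,7,9} at the first point of difference.
That gives a bromo group at C-1; a chloro group at C-3; two methyl groups at C-5.
Prefixes are listed alphabetically: bromo, chloro, methyl.
Putting it together: 1-bromo-3-chloro-5,5-dimethylnonane.

1-bromo-3-chloro-5,5-dimethylnonane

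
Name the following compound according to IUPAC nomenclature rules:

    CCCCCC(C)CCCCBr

1-bromo-5-methyldecane

The parent chain contains 10 carbons (decane).
Number the chain so that the substituent locant set {1,5} is lower than {6,10} at the first point of difference.
This places a bromo group at C-1; a methyl group at C-5.
Substituent prefixes are cited in alphabetical order (multiplying prefixes like di-/tri- are ignored for ordering).
Assembling the pieces gives 1-bromo-5-methyldecane.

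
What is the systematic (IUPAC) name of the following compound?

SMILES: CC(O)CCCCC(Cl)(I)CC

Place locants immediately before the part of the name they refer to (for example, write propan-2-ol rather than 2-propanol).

The longest chain bearing the –OH group is 9 carbons long (nonane).
The principal characteristic group is an alcohol (–OH), named with the suffix -ol.
The numbering direction is chosen so that numbering from this end puts the hydroxyl group at C-2 rather than C-8.
That gives the hydroxyl at C-2; a chloro group at C-7; an iodo group at C-7.
The substituents are ordered alphabetically, ignoring any di-/tri- multipliers.
Assembling the pieces gives 7-chloro-7-iodononan-2-ol.

7-chloro-7-iodononan-2-ol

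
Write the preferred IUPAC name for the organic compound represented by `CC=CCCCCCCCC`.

undec-2-ene

The longest carbon chain that includes the multiple bond has 11 carbons, so the parent hydride is undecane.
There is one C=C double bond, indicated by the ending -ene.
Choose the numbering such that numbering from this end puts the double bond at C-2 rather than C-9.
This places the double bond between C-2 and C-3.
Putting it together: undec-2-ene.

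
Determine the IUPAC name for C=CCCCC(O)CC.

The longest chain bearing the –OH group and the multiple bond is 8 carbons long (octane).
The highest-priority functional group is an alcohol (–OH), so the name ends in -ol.
There is one C=C double bond, indicated by the ending -ene.
Choose the numbering such that numbering from this end puts the hydroxyl group at C-3 rather than C-6.
This places the hydroxyl at C-3; the double bond between C-7 and C-8.
The name is oct-7-en-3-ol.

oct-7-en-3-ol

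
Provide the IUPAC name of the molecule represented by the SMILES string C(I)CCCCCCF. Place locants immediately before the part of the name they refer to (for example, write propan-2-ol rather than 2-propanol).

1-fluoro-7-iodoheptane

The longest carbon chain is 7 atoms: the parent is heptane.
Number the chain so that the locant sets are identical either way, so the alphabetically earlier fluoro substituent takes the lower locant (1 rather than 7).
That gives a fluoro group at C-1; an iodo group at C-7.
The substituents are ordered alphabetically, ignoring any di-/tri- multipliers.
Assembling the pieces gives 1-fluoro-7-iodoheptane.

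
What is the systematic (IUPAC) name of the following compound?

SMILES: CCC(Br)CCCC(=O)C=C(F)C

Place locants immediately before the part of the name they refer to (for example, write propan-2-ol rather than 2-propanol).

The longest chain bearing the carbonyl and the multiple bond is 10 carbons long (decane).
The principal characteristic group is a ketone (C=O on an internal carbon), named with the suffix -one.
A C=C double bond in the chain gives the infix -ene-.
Number the chain so that numbering from this end puts the carbonyl group at C-4 rather than C-7.
With this numbering: the carbonyl at C-4; the double bond between C-2 and C-3; a bromo group at C-8; a fluoro group at C-2.
Substituent prefixes are cited in alphabetical order (multiplying prefixes like di-/tri- are ignored for ordering).
Assembling the pieces gives 8-bromo-2-fluorodec-2-en-4-one.

8-bromo-2-fluorodec-2-en-4-one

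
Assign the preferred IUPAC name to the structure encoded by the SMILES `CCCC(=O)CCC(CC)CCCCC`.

7-ethyldodecan-4-one

The longest carbon chain that includes the carbonyl has 12 carbons, so the parent hydride is dodecane.
The highest-priority functional group is a ketone (C=O on an internal carbon), so the name ends in -one.
Number the chain so that numbering from this end puts the carbonyl group at C-4 rather than C-9.
This places the carbonyl at C-4; an ethyl group at C-7.
The name is 7-ethyldodecan-4-one.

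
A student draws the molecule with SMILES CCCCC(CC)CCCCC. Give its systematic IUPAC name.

The longest continuous carbon chain has 10 atoms, so the parent hydride is decane.
Number the chain so that the substituent locant set {5} is lower than {6} at the first point of difference.
That gives an ethyl group at C-5.
The name is 5-ethyldecane.

5-ethyldecane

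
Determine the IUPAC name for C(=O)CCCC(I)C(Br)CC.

The longest carbon chain that includes the –CHO group has 8 carbons, so the parent hydride is octane.
The highest-priority functional group is an aldehyde (terminal –CHO), so the name ends in -al.
Number the chain so that the aldehyde carbon is C-1 by definition.
That gives a bromo group at C-6; an iodo group at C-5.
The substituents are ordered alphabetically, ignoring any di-/tri- multipliers.
Putting it together: 6-bromo-5-iodooctanal.

6-bromo-5-iodooctanal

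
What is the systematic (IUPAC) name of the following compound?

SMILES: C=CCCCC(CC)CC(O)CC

Counting along the main chain through the –OH group and the multiple bond gives 10 carbons: the parent is decane.
The highest-priority functional group is an alcohol (–OH), so the name ends in -ol.
There is one C=C double bond, indicated by the ending -ene.
The numbering direction is chosen so that numbering from this end puts the hydroxyl group at C-3 rather than C-8.
That gives the hydroxyl at C-3; the double bond between C-9 and C-10; an ethyl group at C-5.
Putting it together: 5-ethyldec-9-en-3-ol.

5-ethyldec-9-en-3-ol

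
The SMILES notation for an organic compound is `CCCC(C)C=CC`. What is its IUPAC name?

4-methylhept-2-ene

The longest carbon chain that includes the multiple bond has 7 carbons, so the parent hydride is heptane.
A C=C double bond in the chain gives the infix -ene-.
The numbering direction is chosen so that numbering from this end puts the double bond at C-2 rather than C-5.
That gives the double bond between C-2 and C-3; a methyl group at C-4.
Assembling the pieces gives 4-methylhept-2-ene.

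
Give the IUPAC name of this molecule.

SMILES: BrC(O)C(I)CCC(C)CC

1-bromo-2-iodo-5-methylheptan-1-ol

The longest chain bearing the –OH group is 7 carbons long (heptane).
An alcohol (–OH) is the principal characteristic group, giving the suffix -ol.
The numbering direction is chosen so that numbering from this end puts the hydroxyl group at C-1 rather than C-7.
With this numbering: the hydroxyl at C-1; a bromo group at C-1; an iodo group at C-2; a methyl group at C-5.
Substituent prefixes are cited in alphabetical order (multiplying prefixes like di-/tri- are ignored for ordering).
Assembling the pieces gives 1-bromo-2-iodo-5-methylheptan-1-ol.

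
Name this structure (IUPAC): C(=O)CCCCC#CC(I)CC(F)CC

The longest chain bearing the –CHO group and the multiple bond is 12 carbons long (dodecane).
The principal characteristic group is an aldehyde (terminal –CHO), named with the suffix -al.
A C≡C triple bond in the chain gives the infix -yne-.
The numbering direction is chosen so that the aldehyde carbon is C-1 by definition.
This places the triple bond between C-6 and C-7; a fluoro group at C-10; an iodo group at C-8.
The substituents are ordered alphabetically, ignoring any di-/tri- multipliers.
Assembling the pieces gives 10-fluoro-8-iodododec-6-ynal.

10-fluoro-8-iodododec-6-ynal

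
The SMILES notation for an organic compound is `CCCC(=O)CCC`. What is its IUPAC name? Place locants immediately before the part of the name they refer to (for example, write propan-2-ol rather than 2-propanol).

heptan-4-one

Counting along the main chain through the carbonyl gives 7 carbons: the parent is heptane.
The highest-priority functional group is a ketone (C=O on an internal carbon), so the name ends in -one.
Both numbering directions give the same locant set; either may be used.
That gives the carbonyl at C-4.
Assembling the pieces gives heptan-4-one.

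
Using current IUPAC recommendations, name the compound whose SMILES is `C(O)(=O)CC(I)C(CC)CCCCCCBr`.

Counting along the main chain through the –COOH group gives 10 carbons: the parent is decane.
The highest-priority functional group is a carboxylic acid (terminal –COOH), so the name ends in -oic acid.
Number the chain so that the carboxylic acid carbon is C-1 by definition.
With this numbering: a bromo group at C-10; an ethyl group at C-4; an iodo group at C-3.
Prefixes are listed alphabetically: bromo, ethyl, iodo.
Assembling the pieces gives 10-bromo-4-ethyl-3-iododecanoic acid.

10-bromo-4-ethyl-3-iododecanoic acid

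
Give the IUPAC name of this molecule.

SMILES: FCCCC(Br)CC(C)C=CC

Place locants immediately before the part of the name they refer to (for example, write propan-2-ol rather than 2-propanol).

6-bromo-9-fluoro-4-methylnon-2-ene

Counting along the main chain through the multiple bond gives 9 carbons: the parent is nonane.
The chain contains a C=C double bond, so the unsaturation ending is -ene.
The numbering direction is chosen so that numbering from this end puts the double bond at C-2 rather than C-7.
With this numbering: the double bond between C-2 and C-3; a bromo group at C-6; a fluoro group at C-9; a methyl group at C-4.
The substituents are ordered alphabetically, ignoring any di-/tri- multipliers.
Assembling the pieces gives 6-bromo-9-fluoro-4-methylnon-2-ene.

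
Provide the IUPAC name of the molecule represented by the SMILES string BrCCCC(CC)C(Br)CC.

1,5-dibromo-4-ethylheptane

The longest continuous carbon chain has 7 atoms, so the parent hydride is heptane.
Number the chain so that the substituent locant set {1,4,5} is lower than {3,4,7} at the first point of difference.
With this numbering: bromo groups at C-1 and C-5; an ethyl group at C-4.
Prefixes are listed alphabetically: bromo, ethyl.
Putting it together: 1,5-dibromo-4-ethylheptane.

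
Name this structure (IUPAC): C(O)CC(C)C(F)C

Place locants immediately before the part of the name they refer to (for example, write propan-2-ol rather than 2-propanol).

4-fluoro-3-methylpentan-1-ol

The longest carbon chain that includes the –OH group has 5 carbons, so the parent hydride is pentane.
An alcohol (–OH) is the principal characteristic group, giving the suffix -ol.
Choose the numbering such that numbering from this end puts the hydroxyl group at C-1 rather than C-5.
With this numbering: the hydroxyl at C-1; a fluoro group at C-4; a methyl group at C-3.
Prefixes are listed alphabetically: fluoro, methyl.
The name is 4-fluoro-3-methylpentan-1-ol.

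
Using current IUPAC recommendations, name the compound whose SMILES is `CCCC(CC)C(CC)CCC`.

4,5-diethyloctane

The parent chain contains 8 carbons (octane).
Numbering from either end gives identical locants here.
This places ethyl groups at C-4 and C-5.
The name is 4,5-diethyloctane.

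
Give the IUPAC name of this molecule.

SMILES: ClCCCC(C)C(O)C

The longest chain bearing the –OH group is 6 carbons long (hexane).
The principal characteristic group is an alcohol (–OH), named with the suffix -ol.
Choose the numbering such that numbering from this end puts the hydroxyl group at C-2 rather than C-5.
That gives the hydroxyl at C-2; a chloro group at C-6; a methyl group at C-3.
Substituent prefixes are cited in alphabetical order (multiplying prefixes like di-/tri- are ignored for ordering).
Putting it together: 6-chloro-3-methylhexan-2-ol.

6-chloro-3-methylhexan-2-ol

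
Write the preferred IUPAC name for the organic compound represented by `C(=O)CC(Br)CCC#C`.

The longest chain bearing the –CHO group and the multiple bond is 7 carbons long (heptane).
The highest-priority functional group is an aldehyde (terminal –CHO), so the name ends in -al.
The chain contains a C≡C triple bond, so the unsaturation ending is -yne.
Number the chain so that the aldehyde carbon is C-1 by definition.
With this numbering: the triple bond between C-6 and C-7; a bromo group at C-3.
The name is 3-bromohept-6-ynal.

3-bromohept-6-ynal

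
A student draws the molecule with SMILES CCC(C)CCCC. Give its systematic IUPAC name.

The longest continuous carbon chain has 7 atoms, so the parent hydride is heptane.
Choose the numbering such that the substituent locant set {3} is lower than {5} at the first point of difference.
That gives a methyl group at C-3.
Assembling the pieces gives 3-methylheptane.

3-methylheptane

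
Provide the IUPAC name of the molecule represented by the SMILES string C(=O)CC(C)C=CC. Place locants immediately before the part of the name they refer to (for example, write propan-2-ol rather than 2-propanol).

Counting along the main chain through the –CHO group and the multiple bond gives 6 carbons: the parent is hexane.
The principal characteristic group is an aldehyde (terminal –CHO), named with the suffix -al.
The chain contains a C=C double bond, so the unsaturation ending is -ene.
Number the chain so that the aldehyde carbon is C-1 by definition.
With this numbering: the double bond between C-4 and C-5; a methyl group at C-3.
Putting it together: 3-methylhex-4-enal.

3-methylhex-4-enal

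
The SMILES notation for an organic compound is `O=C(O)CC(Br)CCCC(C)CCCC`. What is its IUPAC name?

3-bromo-7-methylundecanoic acid

The longest carbon chain that includes the –COOH group has 11 carbons, so the parent hydride is undecane.
The principal characteristic group is a carboxylic acid (terminal –COOH), named with the suffix -oic acid.
Choose the numbering such that the carboxylic acid carbon is C-1 by definition.
That gives a bromo group at C-3; a methyl group at C-7.
Substituent prefixes are cited in alphabetical order (multiplying prefixes like di-/tri- are ignored for ordering).
Assembling the pieces gives 3-bromo-7-methylundecanoic acid.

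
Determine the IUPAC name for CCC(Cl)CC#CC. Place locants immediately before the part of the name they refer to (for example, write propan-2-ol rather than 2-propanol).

The longest chain bearing the multiple bond is 7 carbons long (heptane).
A C≡C triple bond in the chain gives the infix -yne-.
Choose the numbering such that numbering from this end puts the triple bond at C-2 rather than C-5.
This places the triple bond between C-2 and C-3; a chloro group at C-5.
Putting it together: 5-chlorohept-2-yne.

5-chlorohept-2-yne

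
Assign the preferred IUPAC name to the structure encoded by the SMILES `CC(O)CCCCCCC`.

The longest carbon chain that includes the –OH group has 9 carbons, so the parent hydride is nonane.
The principal characteristic group is an alcohol (–OH), named with the suffix -ol.
Choose the numbering such that numbering from this end puts the hydroxyl group at C-2 rather than C-8.
This places the hydroxyl at C-2.
The name is nonan-2-ol.

nonan-2-ol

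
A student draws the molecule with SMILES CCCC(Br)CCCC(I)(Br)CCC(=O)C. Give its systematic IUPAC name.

5,9-dibromo-5-iodododecan-2-one

Counting along the main chain through the carbonyl gives 12 carbons: the parent is dodecane.
The highest-priority functional group is a ketone (C=O on an internal carbon), so the name ends in -one.
The numbering direction is chosen so that numbering from this end puts the carbonyl group at C-2 rather than C-11.
This places the carbonyl at C-2; bromo groups at C-5 and C-9; an iodo group at C-5.
Prefixes are listed alphabetically: bromo, iodo.
Assembling the pieces gives 5,9-dibromo-5-iodododecan-2-one.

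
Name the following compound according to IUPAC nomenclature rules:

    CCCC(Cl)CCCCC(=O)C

7-chlorodecan-2-one

The longest chain bearing the carbonyl is 10 carbons long (decane).
The principal characteristic group is a ketone (C=O on an internal carbon), named with the suffix -one.
Number the chain so that numbering from this end puts the carbonyl group at C-2 rather than C-9.
With this numbering: the carbonyl at C-2; a chloro group at C-7.
The name is 7-chlorodecan-2-one.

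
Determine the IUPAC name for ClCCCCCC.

1-chlorohexane

The parent chain contains 6 carbons (hexane).
Choose the numbering such that the substituent locant set {1} is lower than {6} at the first point of difference.
With this numbering: a chloro group at C-1.
Assembling the pieces gives 1-chlorohexane.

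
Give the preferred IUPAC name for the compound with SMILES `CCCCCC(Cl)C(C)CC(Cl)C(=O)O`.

The longest carbon chain that includes the –COOH group has 10 carbons, so the parent hydride is decane.
The principal characteristic group is a carboxylic acid (terminal –COOH), named with the suffix -oic acid.
Number the chain so that the carboxylic acid carbon is C-1 by definition.
This places chloro groups at C-2 and C-5; a methyl group at C-4.
Prefixes are listed alphabetically: chloro, methyl.
Assembling the pieces gives 2,5-dichloro-4-methyldecanoic acid.

2,5-dichloro-4-methyldecanoic acid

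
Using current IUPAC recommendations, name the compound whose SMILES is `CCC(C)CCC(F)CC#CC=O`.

Counting along the main chain through the –CHO group and the multiple bond gives 10 carbons: the parent is decane.
An aldehyde (terminal –CHO) is the principal characteristic group, giving the suffix -al.
There is one C≡C triple bond, indicated by the ending -yne.
Choose the numbering such that the aldehyde carbon is C-1 by definition.
With this numbering: the triple bond between C-2 and C-3; a fluoro group at C-5; a methyl group at C-8.
Prefixes are listed alphabetically: fluoro, methyl.
Assembling the pieces gives 5-fluoro-8-methyldec-2-ynal.

5-fluoro-8-methyldec-2-ynal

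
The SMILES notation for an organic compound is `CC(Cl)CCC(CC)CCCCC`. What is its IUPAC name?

The parent chain contains 10 carbons (decane).
Number the chain so that the substituent locant set {2,5} is lower than {6,9} at the first point of difference.
That gives a chloro group at C-2; an ethyl group at C-5.
Substituent prefixes are cited in alphabetical order (multiplying prefixes like di-/tri- are ignored for ordering).
Putting it together: 2-chloro-5-ethyldecane.

2-chloro-5-ethyldecane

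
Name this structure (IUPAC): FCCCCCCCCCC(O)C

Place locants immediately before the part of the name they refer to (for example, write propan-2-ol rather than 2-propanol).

The longest chain bearing the –OH group is 11 carbons long (undecane).
The highest-priority functional group is an alcohol (–OH), so the name ends in -ol.
Number the chain so that numbering from this end puts the hydroxyl group at C-2 rather than C-10.
With this numbering: the hydroxyl at C-2; a fluoro group at C-11.
Assembling the pieces gives 11-fluoroundecan-2-ol.

11-fluoroundecan-2-ol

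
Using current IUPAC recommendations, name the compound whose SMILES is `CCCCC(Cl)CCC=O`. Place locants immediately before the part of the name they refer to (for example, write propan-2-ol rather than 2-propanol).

The longest carbon chain that includes the –CHO group has 8 carbons, so the parent hydride is octane.
An aldehyde (terminal –CHO) is the principal characteristic group, giving the suffix -al.
Number the chain so that the aldehyde carbon is C-1 by definition.
That gives a chloro group at C-4.
The name is 4-chlorooctanal.

4-chlorooctanal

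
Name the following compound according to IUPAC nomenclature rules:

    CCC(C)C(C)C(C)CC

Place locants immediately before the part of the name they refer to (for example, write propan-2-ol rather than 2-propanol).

The longest carbon chain is 7 atoms: the parent is heptane.
Numbering from either end gives identical locants here.
With this numbering: methyl groups at C-3 and C-4 and C-5.
Putting it together: 3,4,5-trimethylheptane.

3,4,5-trimethylheptane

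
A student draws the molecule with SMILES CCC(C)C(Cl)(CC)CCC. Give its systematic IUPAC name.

The longest carbon chain is 7 atoms: the parent is heptane.
Number the chain so that the substituent locant set {3,4,4} is lower than {4,4,5} at the first point of difference.
This places a chloro group at C-4; an ethyl group at C-4; a methyl group at C-3.
The substituents are ordered alphabetically, ignoring any di-/tri- multipliers.
Putting it together: 4-chloro-4-ethyl-3-methylheptane.

4-chloro-4-ethyl-3-methylheptane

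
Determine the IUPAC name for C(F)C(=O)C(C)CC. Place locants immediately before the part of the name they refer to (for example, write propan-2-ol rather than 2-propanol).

The longest chain bearing the carbonyl is 5 carbons long (pentane).
A ketone (C=O on an internal carbon) is the principal characteristic group, giving the suffix -one.
The numbering direction is chosen so that numbering from this end puts the carbonyl group at C-2 rather than C-4.
This places the carbonyl at C-2; a fluoro group at C-1; a methyl group at C-3.
Prefixes are listed alphabetically: fluoro, methyl.
Putting it together: 1-fluoro-3-methylpentan-2-one.

1-fluoro-3-methylpentan-2-one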